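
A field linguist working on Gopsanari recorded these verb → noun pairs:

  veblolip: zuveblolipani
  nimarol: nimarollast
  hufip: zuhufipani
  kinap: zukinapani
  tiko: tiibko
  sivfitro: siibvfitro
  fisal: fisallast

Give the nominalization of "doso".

doibso

kinap and fisal both have last vowel 'a' yet inflect differently (zukinapani, fisallast), so the last vowel is not what conditions the rule; the final letter is.
"doso" ends in -o. The stems ending in -o (sivfitro → siibvfitro, tiko → tiibko) insert -ib- after the first vowel.
So doso → doibso.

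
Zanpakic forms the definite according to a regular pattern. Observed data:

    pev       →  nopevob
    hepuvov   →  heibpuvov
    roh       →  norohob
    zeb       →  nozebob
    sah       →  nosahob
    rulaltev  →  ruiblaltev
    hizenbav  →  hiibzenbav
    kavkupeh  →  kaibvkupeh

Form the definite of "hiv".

nohivob

kavkupeh and sah both end in -h yet inflect differently (kaibvkupeh, nosahob), so the final letter is not what conditions the rule; the number of vowels is.
"hiv" has 1 vowel. The stems with 1 vowel (sah → nosahob, zeb → nozebob, pev → nopevob) add no- … -ob around the stem.
The other pattern: stems with 3 vowels insert -ib- after the first vowel.
So hiv → nohivob.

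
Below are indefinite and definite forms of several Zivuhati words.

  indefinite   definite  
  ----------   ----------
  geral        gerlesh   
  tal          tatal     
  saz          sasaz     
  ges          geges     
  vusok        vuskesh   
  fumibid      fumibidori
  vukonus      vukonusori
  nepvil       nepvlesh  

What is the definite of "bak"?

babak

tal and nepvil both end in -l yet inflect differently (tatal, nepvlesh), so the final letter is not what conditions the rule; the number of vowels is.
"bak" has 1 vowel. The stems with 1 vowel (tal → tatal, ges → geges, saz → sasaz) repeat the first consonant+vowel as a prefix.
So bak → babak.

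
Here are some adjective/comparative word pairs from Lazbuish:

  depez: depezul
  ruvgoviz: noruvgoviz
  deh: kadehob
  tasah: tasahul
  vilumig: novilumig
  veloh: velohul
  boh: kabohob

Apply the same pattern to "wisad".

boh and tasah both end in -h yet inflect differently (kabohob, tasahul), so the final letter is not what conditions the rule; the number of vowels is.
"wisad" has 2 vowels. The stems with 2 vowels (tasah → tasahul, depez → depezul, veloh → velohul) add -ul.
The other patterns: stems with 1 vowel add ka- … -ob around the stem; stems with 3 vowels add the prefix no-.
So wisad → wisadul.

wisadul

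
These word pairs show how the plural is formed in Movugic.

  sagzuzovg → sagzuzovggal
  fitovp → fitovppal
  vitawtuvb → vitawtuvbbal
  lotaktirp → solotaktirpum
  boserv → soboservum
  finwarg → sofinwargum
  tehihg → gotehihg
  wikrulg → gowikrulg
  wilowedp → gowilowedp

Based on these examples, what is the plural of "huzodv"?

fitovp and lotaktirp both end in -p yet inflect differently (fitovppal, solotaktirpum), so the final letter is not what conditions the rule; the second-to-last letter is.
"huzodv" has second-to-last letter 'd'. The one such stem in the data (wilowedp → gowilowedp) adds the prefix go-, so the same rule applies.
The other patterns: stems whose second-to-last letter is 'v' double the final consonant and add -al; stems whose second-to-last letter is 'r' add so- … -um around the stem.
So huzodv → gohuzodv.

gohuzodv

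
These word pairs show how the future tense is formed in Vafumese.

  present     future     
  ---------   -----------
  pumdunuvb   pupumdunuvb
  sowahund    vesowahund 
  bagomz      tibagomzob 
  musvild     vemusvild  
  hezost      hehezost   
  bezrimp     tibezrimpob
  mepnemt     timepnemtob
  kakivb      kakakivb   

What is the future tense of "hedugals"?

vehedugals

mepnemt and hezost both end in -t yet inflect differently (timepnemtob, hehezost), so the final letter is not what conditions the rule; the second-to-last letter is.
"hedugals" has second-to-last letter 'l'. The one such stem in the data (musvild → vemusvild) adds the prefix ve-, so the same rule applies.
The other patterns: stems whose second-to-last letter is 'm' add ti- … -ob around the stem; stems whose second-to-last letter is 's' or 'v' repeat the first consonant+vowel as a prefix.
So hedugals → vehedugals.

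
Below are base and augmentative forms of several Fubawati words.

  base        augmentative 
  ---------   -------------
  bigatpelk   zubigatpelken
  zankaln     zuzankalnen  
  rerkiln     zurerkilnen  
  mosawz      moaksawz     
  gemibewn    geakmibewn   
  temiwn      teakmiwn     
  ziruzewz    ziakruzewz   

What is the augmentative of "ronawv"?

zankaln and gemibewn both end in -n yet inflect differently (zuzankalnen, geakmibewn), so the final letter is not what conditions the rule; the second-to-last letter is.
"ronawv" has second-to-last letter 'w'. The stems whose second-to-last letter is 'w' (mosawz → moaksawz, gemibewn → geakmibewn, temiwn → teakmiwn) insert -ak- after the first vowel.
The other pattern: stems whose second-to-last letter is 'l' add zu- … -en around the stem.
So ronawv → roaknawv.

roaknawv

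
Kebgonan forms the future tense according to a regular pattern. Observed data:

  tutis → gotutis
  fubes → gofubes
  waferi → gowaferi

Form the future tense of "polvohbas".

Every pair shown (tutis → gotutis, fubes → gofubes, waferi → gowaferi) follows the same rule: add the prefix go-.
So polvohbas → gopolvohbas.

gopolvohbas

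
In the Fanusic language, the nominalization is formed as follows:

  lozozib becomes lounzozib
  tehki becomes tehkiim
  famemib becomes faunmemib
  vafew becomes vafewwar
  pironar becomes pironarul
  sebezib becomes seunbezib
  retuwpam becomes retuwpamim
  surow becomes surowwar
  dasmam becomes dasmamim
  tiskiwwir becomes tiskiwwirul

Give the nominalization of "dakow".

sebezib and tiskiwwir both have last vowel 'i' yet inflect differently (seunbezib, tiskiwwirul), so the last vowel is not what conditions the rule; the final letter is.
"dakow" ends in -w. The stems ending in -w (surow → surowwar, vafew → vafewwar) double the final consonant and add -ar.
The other patterns: stems ending in -b insert -un- after the first vowel; stems ending in -r add -ul; stems ending in -i or -m add -im.
So dakow → dakowwar.

dakowwar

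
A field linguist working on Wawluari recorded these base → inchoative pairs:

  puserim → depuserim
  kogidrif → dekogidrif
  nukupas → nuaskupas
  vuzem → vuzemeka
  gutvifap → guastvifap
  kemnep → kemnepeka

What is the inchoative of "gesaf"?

kemnep and gutvifap both end in -p yet inflect differently (kemnepeka, guastvifap), so the final letter is not what conditions the rule; the last vowel is.
"gesaf" has last vowel 'a'. The stems whose last vowel is 'a' (gutvifap → guastvifap, nukupas → nuaskupas) insert -as- after the first vowel.
The other patterns: stems whose last vowel is 'e' add -eka; stems whose last vowel is 'i' add the prefix de-.
So gesaf → geassaf.

geassaf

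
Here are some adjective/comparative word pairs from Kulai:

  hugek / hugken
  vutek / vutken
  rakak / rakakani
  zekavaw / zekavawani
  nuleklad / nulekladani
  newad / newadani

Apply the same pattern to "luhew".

luhwen

"luhew" has last vowel 'e'. The stems whose last vowel is 'e' (hugek → hugken, vutek → vutken) delete the last vowel and add -en.
The other pattern: stems whose last vowel is 'a' add -ani.
So luhew → luhwen.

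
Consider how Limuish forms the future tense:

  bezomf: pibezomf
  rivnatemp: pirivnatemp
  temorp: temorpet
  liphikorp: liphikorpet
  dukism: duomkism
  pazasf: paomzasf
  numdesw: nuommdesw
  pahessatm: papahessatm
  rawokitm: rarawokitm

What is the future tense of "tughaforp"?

rivnatemp and temorp both end in -p yet inflect differently (pirivnatemp, temorpet), so the final letter is not what conditions the rule; the second-to-last letter is.
"tughaforp" has second-to-last letter 'r'. The stems whose second-to-last letter is 'r' (temorp → temorpet, liphikorp → liphikorpet) add -et.
So tughaforp → tughaforpet.

tughaforpet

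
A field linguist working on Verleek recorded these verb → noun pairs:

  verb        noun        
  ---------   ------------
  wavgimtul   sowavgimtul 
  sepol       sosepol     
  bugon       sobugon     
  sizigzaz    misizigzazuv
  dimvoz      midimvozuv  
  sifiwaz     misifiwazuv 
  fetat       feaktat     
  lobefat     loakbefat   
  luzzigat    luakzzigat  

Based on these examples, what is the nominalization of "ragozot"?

raakgozot

"ragozot" ends in -t. The stems ending in -t (fetat → feaktat, lobefat → loakbefat, luzzigat → luakzzigat) insert -ak- after the first vowel.
The other patterns: stems ending in -l or -n add the prefix so-; stems ending in -z add mi- … -uv around the stem.
So ragozot → raakgozot.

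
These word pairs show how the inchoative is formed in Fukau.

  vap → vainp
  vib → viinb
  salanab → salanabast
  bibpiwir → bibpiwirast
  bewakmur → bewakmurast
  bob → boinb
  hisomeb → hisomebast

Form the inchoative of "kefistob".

vib and salanab both end in -b yet inflect differently (viinb, salanabast), so the final letter is not what conditions the rule; the number of vowels is.
"kefistob" has 3 vowels. The stems with 3 vowels (bewakmur → bewakmurast, salanab → salanabast, hisomeb → hisomebast) add -ast.
The other pattern: stems with 1 vowel insert -in- after the first vowel.
So kefistob → kefistobast.

kefistobast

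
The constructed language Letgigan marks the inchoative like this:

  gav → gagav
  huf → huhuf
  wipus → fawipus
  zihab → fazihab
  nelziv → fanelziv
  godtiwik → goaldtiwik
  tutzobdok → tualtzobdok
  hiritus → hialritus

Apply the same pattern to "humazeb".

hualmazeb

"humazeb" has 3 vowels. The stems with 3 vowels (godtiwik → goaldtiwik, tutzobdok → tualtzobdok, hiritus → hialritus) insert -al- after the first vowel.
The other patterns: stems with 1 vowel repeat the first consonant+vowel as a prefix; stems with 2 vowels add the prefix fa-.
So humazeb → hualmazeb.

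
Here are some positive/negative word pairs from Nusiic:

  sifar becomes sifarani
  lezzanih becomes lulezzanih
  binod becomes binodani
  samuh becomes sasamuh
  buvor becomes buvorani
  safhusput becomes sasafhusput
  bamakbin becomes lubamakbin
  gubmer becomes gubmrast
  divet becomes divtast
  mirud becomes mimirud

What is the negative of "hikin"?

luhikin

samuh and lezzanih both end in -h yet inflect differently (sasamuh, lulezzanih), so the final letter is not what conditions the rule; the last vowel is.
"hikin" has last vowel 'i'. The stems whose last vowel is 'i' (bamakbin → lubamakbin, lezzanih → lulezzanih) add the prefix lu-.
So hikin → luhikin.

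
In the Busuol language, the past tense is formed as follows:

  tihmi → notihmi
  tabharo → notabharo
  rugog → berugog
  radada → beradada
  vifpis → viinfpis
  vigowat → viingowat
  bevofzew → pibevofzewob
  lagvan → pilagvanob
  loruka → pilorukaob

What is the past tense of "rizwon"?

radada and loruka both end in -a yet inflect differently (beradada, pilorukaob), so the final letter is not what conditions the rule; the first letter is.
"rizwon" begins with r-. The stems beginning with r- (rugog → berugog, radada → beradada) add the prefix be-.
The other patterns: stems beginning with t- add the prefix no-; stems beginning with v- insert -in- after the first vowel; stems beginning with b- or l- add pi- … -ob around the stem.
So rizwon → berizwon.

berizwon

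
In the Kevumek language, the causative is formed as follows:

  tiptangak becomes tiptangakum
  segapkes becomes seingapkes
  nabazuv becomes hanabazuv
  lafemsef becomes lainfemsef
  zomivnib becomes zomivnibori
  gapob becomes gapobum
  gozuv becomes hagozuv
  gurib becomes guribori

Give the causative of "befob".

gurib and gapob both end in -b yet inflect differently (guribori, gapobum), so the final letter is not what conditions the rule; the last vowel is.
"befob" has last vowel 'o'. The one such stem in the data (gapob → gapobum) adds -um, so the same rule applies.
So befob → befobum.

befobum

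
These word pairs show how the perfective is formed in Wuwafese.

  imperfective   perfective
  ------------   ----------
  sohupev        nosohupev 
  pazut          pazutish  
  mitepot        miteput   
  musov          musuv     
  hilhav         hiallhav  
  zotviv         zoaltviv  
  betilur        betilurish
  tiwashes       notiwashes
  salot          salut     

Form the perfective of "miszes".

"miszes" has last vowel 'e'. The stems whose last vowel is 'e' (sohupev → nosohupev, tiwashes → notiwashes) add the prefix no-.
The other patterns: stems whose last vowel is 'u' add -ish; stems whose last vowel is 'o' change the last vowel to 'u'; stems whose last vowel is 'a' or 'i' insert -al- after the first vowel.
So miszes → nomiszes.

nomiszes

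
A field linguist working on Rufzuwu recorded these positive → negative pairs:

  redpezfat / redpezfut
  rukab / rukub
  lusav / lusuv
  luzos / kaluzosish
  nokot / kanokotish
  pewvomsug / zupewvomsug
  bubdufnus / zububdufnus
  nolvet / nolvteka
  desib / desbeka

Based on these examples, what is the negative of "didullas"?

didullus

redpezfat and nokot both end in -t yet inflect differently (redpezfut, kanokotish), so the final letter is not what conditions the rule; the last vowel is.
"didullas" has last vowel 'a'. The stems whose last vowel is 'a' (redpezfat → redpezfut, rukab → rukub, lusav → lusuv) change the last vowel to 'u'.
So didullas → didullus.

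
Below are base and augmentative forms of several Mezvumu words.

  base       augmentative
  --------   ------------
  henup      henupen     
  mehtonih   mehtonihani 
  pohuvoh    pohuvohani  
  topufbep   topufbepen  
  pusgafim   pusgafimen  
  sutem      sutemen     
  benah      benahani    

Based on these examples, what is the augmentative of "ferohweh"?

ferohwehani

mehtonih and pusgafim both have last vowel 'i' yet inflect differently (mehtonihani, pusgafimen), so the last vowel is not what conditions the rule; the final letter is.
"ferohweh" ends in -h. The stems ending in -h (mehtonih → mehtonihani, benah → benahani, pohuvoh → pohuvohani) add -ani.
So ferohweh → ferohwehani.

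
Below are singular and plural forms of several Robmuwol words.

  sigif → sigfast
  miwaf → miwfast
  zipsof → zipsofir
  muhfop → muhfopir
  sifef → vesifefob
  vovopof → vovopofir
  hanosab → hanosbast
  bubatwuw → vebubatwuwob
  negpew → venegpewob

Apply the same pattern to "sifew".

vesifewob

"sifew" has last vowel 'e'. The stems whose last vowel is 'e' (sifef → vesifefob, negpew → venegpewob) add ve- … -ob around the stem.
The other patterns: stems whose last vowel is 'a' or 'i' delete the last vowel and add -ast; stems whose last vowel is 'o' add -ir.
So sifew → vesifewob.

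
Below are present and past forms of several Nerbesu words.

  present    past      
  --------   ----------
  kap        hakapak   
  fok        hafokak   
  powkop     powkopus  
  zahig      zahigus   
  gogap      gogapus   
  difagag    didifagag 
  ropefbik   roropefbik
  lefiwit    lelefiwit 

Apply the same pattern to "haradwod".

haharadwod

kap and powkop both end in -p yet inflect differently (hakapak, powkopus), so the final letter is not what conditions the rule; the number of vowels is.
"haradwod" has 3 vowels. The stems with 3 vowels (difagag → didifagag, ropefbik → roropefbik, lefiwit → lelefiwit) repeat the first consonant+vowel as a prefix.
The other patterns: stems with 1 vowel add ha- … -ak around the stem; stems with 2 vowels add -us.
So haradwod → haharadwod.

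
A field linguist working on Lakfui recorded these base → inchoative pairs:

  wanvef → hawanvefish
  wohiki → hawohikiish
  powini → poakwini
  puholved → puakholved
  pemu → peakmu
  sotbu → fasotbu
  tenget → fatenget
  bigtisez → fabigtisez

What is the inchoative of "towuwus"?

"towuwus" begins with t-. The one such stem in the data (tenget → fatenget) adds the prefix fa-, so the same rule applies.
So towuwus → fatowuwus.

fatowuwus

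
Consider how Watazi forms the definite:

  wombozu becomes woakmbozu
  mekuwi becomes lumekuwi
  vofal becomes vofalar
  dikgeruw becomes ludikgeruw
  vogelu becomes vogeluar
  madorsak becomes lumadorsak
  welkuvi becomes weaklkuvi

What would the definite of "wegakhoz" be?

vogelu and wombozu both end in -u yet inflect differently (vogeluar, woakmbozu), so the final letter is not what conditions the rule; the first letter is.
"wegakhoz" begins with w-. The stems beginning with w- (wombozu → woakmbozu, welkuvi → weaklkuvi) insert -ak- after the first vowel.
So wegakhoz → weakgakhoz.

weakgakhoz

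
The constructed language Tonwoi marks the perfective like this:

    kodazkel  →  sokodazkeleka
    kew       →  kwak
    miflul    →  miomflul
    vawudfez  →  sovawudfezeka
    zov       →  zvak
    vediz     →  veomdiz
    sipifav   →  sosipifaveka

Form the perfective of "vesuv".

veomsuv

"vesuv" has 2 vowels. The stems with 2 vowels (miflul → miomflul, vediz → veomdiz) insert -om- after the first vowel.
So vesuv → veomsuv.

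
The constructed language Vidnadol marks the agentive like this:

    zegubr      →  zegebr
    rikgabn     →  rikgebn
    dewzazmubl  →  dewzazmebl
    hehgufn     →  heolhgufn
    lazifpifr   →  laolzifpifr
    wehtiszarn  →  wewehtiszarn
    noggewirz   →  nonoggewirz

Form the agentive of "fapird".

rikgabn and hehgufn both end in -n yet inflect differently (rikgebn, heolhgufn), so the final letter is not what conditions the rule; the second-to-last letter is.
"fapird" has second-to-last letter 'r'. The stems whose second-to-last letter is 'r' (wehtiszarn → wewehtiszarn, noggewirz → nonoggewirz) repeat the first consonant+vowel as a prefix.
The other patterns: stems whose second-to-last letter is 'b' change the last vowel to 'e'; stems whose second-to-last letter is 'f' insert -ol- after the first vowel.
So fapird → fafapird.

fafapird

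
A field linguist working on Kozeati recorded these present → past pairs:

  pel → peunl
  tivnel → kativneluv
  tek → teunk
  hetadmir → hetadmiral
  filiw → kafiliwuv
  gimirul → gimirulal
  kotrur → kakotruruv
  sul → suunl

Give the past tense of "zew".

zeunw

pel and tivnel both end in -l yet inflect differently (peunl, kativneluv), so the final letter is not what conditions the rule; the number of vowels is.
"zew" has 1 vowel. The stems with 1 vowel (pel → peunl, tek → teunk, sul → suunl) insert -un- after the first vowel.
The other patterns: stems with 2 vowels add ka- … -uv around the stem; stems with 3 vowels add -al.
So zew → zeunw.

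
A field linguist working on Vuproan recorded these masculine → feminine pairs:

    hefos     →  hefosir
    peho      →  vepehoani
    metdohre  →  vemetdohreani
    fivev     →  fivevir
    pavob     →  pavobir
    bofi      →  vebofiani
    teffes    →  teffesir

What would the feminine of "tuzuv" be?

peho and hefos both have last vowel 'o' yet inflect differently (vepehoani, hefosir), so the last vowel is not what conditions the rule; whether the stem ends in a vowel or a consonant is.
"tuzuv" ends in a consonant. The stems ending in a consonant (hefos → hefosir, pavob → pavobir, teffes → teffesir) add -ir.
So tuzuv → tuzuvir.

tuzuvir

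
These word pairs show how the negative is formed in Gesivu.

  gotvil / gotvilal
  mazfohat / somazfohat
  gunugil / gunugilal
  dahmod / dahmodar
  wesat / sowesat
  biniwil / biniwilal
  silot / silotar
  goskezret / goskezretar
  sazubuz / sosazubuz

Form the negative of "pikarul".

silot and wesat both end in -t yet inflect differently (silotar, sowesat), so the final letter is not what conditions the rule; the last vowel is.
"pikarul" has last vowel 'u'. The one such stem in the data (sazubuz → sosazubuz) adds the prefix so-, so the same rule applies.
The other patterns: stems whose last vowel is 'i' add -al; stems whose last vowel is 'e' or 'o' add -ar.
So pikarul → sopikarul.

sopikarul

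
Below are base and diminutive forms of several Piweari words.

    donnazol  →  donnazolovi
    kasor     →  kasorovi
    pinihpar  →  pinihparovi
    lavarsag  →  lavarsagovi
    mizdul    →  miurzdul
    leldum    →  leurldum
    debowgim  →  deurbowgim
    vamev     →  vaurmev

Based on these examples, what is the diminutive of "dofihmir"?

dourfihmir

donnazol and mizdul both end in -l yet inflect differently (donnazolovi, miurzdul), so the final letter is not what conditions the rule; the last vowel is.
"dofihmir" has last vowel 'i'. The one such stem in the data (debowgim → deurbowgim) inserts -ur- after the first vowel (as do mizdul, leldum), so the same rule applies.
The other pattern: stems whose last vowel is 'a' or 'o' add -ovi.
So dofihmir → dourfihmir.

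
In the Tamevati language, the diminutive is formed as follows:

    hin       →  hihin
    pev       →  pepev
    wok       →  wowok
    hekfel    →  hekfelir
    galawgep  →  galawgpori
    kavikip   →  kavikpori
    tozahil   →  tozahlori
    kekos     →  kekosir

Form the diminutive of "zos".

"zos" has 1 vowel. The stems with 1 vowel (pev → pepev, wok → wowok, hin → hihin) repeat the first consonant+vowel as a prefix.
The other patterns: stems with 2 vowels add -ir; stems with 3 vowels delete the last vowel and add -ori.
So zos → zozos.

zozos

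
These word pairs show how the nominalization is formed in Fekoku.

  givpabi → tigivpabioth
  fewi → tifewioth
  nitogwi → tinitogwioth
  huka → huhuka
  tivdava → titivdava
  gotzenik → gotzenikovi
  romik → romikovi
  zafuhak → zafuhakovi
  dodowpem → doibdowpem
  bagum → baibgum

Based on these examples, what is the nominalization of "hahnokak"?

"hahnokak" ends in -k. The stems ending in -k (gotzenik → gotzenikovi, romik → romikovi, zafuhak → zafuhakovi) add -ovi.
The other patterns: stems ending in -i add ti- … -oth around the stem; stems ending in -a repeat the first consonant+vowel as a prefix; stems ending in -m insert -ib- after the first vowel.
So hahnokak → hahnokakovi.

hahnokakovi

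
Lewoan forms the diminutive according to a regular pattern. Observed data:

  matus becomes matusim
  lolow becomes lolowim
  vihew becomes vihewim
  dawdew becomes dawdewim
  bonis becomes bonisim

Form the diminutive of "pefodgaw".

pefodgawim

Every pair shown (matus → matusim, lolow → lolowim, vihew → vihewim, …) follows the same rule: add -im.
So pefodgaw → pefodgawim.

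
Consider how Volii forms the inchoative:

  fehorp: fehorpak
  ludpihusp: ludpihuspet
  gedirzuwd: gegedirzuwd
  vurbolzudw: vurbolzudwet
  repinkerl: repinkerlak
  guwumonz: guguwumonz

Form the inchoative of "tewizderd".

"tewizderd" has second-to-last letter 'r'. The stems whose second-to-last letter is 'r' (fehorp → fehorpak, repinkerl → repinkerlak) add -ak.
The other patterns: stems whose second-to-last letter is 'n' or 'w' repeat the first consonant+vowel as a prefix; stems whose second-to-last letter is 'd' or 's' add -et.
So tewizderd → tewizderdak.

tewizderdak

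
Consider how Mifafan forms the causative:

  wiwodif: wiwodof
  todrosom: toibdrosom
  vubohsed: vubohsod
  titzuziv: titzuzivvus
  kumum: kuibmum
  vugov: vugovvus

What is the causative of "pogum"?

poibgum

vugov and todrosom both have last vowel 'o' yet inflect differently (vugovvus, toibdrosom), so the last vowel is not what conditions the rule; the final letter is.
"pogum" ends in -m. The stems ending in -m (todrosom → toibdrosom, kumum → kuibmum) insert -ib- after the first vowel.
The other patterns: stems ending in -v double the final consonant and add -us; stems ending in -d or -f change the last vowel to 'o'.
So pogum → poibgum.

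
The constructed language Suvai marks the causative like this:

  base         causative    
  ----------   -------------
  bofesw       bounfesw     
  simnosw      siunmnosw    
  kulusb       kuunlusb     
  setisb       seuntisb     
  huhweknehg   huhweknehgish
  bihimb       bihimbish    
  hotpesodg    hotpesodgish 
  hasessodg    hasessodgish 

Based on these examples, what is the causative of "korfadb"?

kulusb and bihimb both end in -b yet inflect differently (kuunlusb, bihimbish), so the final letter is not what conditions the rule; the second-to-last letter is.
"korfadb" has second-to-last letter 'd'. The stems whose second-to-last letter is 'd' (hotpesodg → hotpesodgish, hasessodg → hasessodgish) add -ish.
The other pattern: stems whose second-to-last letter is 's' insert -un- after the first vowel.
So korfadb → korfadbish.

korfadbish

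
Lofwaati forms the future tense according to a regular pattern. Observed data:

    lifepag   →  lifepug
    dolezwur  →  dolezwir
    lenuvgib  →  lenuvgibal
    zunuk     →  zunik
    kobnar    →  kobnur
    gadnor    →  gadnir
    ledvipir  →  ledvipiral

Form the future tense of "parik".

parikal

ledvipir and kobnar both end in -r yet inflect differently (ledvipiral, kobnur), so the final letter is not what conditions the rule; the last vowel is.
"parik" has last vowel 'i'. The stems whose last vowel is 'i' (ledvipir → ledvipiral, lenuvgib → lenuvgibal) add -al.
The other patterns: stems whose last vowel is 'a' change the last vowel to 'u'; stems whose last vowel is 'o' or 'u' change the last vowel to 'i'.
So parik → parikal.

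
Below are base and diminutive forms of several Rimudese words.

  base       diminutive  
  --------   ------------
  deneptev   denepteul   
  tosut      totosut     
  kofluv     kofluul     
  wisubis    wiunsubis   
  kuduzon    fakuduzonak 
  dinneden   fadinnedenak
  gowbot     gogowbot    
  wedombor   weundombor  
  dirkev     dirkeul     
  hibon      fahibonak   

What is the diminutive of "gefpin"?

fagefpinak

hibon and gowbot both have last vowel 'o' yet inflect differently (fahibonak, gogowbot), so the last vowel is not what conditions the rule; the final letter is.
"gefpin" ends in -n. The stems ending in -n (dinneden → fadinnedenak, hibon → fahibonak, kuduzon → fakuduzonak) add fa- … -ak around the stem.
The other patterns: stems ending in -t repeat the first consonant+vowel as a prefix; stems ending in -v drop the final letter and add -ul; stems ending in -r or -s insert -un- after the first vowel.
So gefpin → fagefpinak.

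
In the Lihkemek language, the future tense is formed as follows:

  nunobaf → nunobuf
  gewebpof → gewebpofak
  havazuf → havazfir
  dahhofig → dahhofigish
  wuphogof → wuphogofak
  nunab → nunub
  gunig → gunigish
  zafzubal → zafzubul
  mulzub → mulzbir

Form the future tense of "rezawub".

rezawbir

havazuf and gewebpof both end in -f yet inflect differently (havazfir, gewebpofak), so the final letter is not what conditions the rule; the last vowel is.
"rezawub" has last vowel 'u'. The stems whose last vowel is 'u' (mulzub → mulzbir, havazuf → havazfir) delete the last vowel and add -ir.
So rezawub → rezawbir.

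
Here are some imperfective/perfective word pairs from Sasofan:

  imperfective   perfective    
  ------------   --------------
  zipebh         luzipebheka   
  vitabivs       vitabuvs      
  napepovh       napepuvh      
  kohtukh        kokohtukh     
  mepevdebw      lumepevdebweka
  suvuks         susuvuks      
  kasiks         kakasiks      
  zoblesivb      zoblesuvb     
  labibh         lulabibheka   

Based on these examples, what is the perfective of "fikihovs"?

napepovh and kohtukh both end in -h yet inflect differently (napepuvh, kokohtukh), so the final letter is not what conditions the rule; the second-to-last letter is.
"fikihovs" has second-to-last letter 'v'. The stems whose second-to-last letter is 'v' (napepovh → napepuvh, zoblesivb → zoblesuvb, vitabivs → vitabuvs) change the last vowel to 'u'.
The other patterns: stems whose second-to-last letter is 'k' repeat the first consonant+vowel as a prefix; stems whose second-to-last letter is 'b' add lu- … -eka around the stem.
So fikihovs → fikihuvs.

fikihuvs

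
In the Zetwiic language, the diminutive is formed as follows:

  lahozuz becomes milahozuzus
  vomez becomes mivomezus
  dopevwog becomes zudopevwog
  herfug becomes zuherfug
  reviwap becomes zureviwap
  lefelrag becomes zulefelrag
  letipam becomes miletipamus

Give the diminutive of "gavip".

zugavip

letipam and lefelrag both have last vowel 'a' yet inflect differently (miletipamus, zulefelrag), so the last vowel is not what conditions the rule; the final letter is.
"gavip" ends in -p. The one such stem in the data (reviwap → zureviwap) adds the prefix zu-, so the same rule applies.
The other pattern: stems ending in -m or -z add mi- … -us around the stem.
So gavip → zugavip.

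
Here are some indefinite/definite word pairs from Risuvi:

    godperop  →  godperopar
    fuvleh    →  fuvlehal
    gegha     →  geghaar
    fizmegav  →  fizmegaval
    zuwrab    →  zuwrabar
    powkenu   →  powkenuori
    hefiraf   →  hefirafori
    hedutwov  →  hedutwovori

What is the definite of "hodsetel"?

"hodsetel" begins with h-. The stems beginning with h- (hefiraf → hefirafori, hedutwov → hedutwovori) add -ori.
So hodsetel → hodsetelori.

hodsetelori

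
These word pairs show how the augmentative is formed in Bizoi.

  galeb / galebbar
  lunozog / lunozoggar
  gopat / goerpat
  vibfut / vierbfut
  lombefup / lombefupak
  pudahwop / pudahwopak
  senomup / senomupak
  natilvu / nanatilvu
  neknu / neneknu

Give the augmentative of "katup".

vibfut and lombefup both have last vowel 'u' yet inflect differently (vierbfut, lombefupak), so the last vowel is not what conditions the rule; the final letter is.
"katup" ends in -p. The stems ending in -p (lombefup → lombefupak, pudahwop → pudahwopak, senomup → senomupak) add -ak.
So katup → katupak.

katupak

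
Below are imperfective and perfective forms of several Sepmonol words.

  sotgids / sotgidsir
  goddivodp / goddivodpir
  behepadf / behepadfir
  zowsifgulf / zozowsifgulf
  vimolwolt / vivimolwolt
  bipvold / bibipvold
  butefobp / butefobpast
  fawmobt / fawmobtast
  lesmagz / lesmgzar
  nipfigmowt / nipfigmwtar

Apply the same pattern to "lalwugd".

lalwgdar

"lalwugd" has second-to-last letter 'g'. The one such stem in the data (lesmagz → lesmgzar) deletes the last vowel and adds -ar (as does nipfigmowt), so the same rule applies.
The other patterns: stems whose second-to-last letter is 'd' add -ir; stems whose second-to-last letter is 'l' repeat the first consonant+vowel as a prefix; stems whose second-to-last letter is 'b' add -ast.
So lalwugd → lalwgdar.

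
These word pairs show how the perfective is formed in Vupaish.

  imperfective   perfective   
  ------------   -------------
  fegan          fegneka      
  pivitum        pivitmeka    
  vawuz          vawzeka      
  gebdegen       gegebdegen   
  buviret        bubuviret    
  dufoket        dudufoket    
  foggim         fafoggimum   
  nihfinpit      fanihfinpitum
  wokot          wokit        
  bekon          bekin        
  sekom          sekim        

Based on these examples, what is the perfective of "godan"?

godneka

fegan and gebdegen both end in -n yet inflect differently (fegneka, gegebdegen), so the final letter is not what conditions the rule; the last vowel is.
"godan" has last vowel 'a'. The one such stem in the data (fegan → fegneka) deletes the last vowel and adds -eka (as do pivitum, vawuz), so the same rule applies.
The other patterns: stems whose last vowel is 'e' repeat the first consonant+vowel as a prefix; stems whose last vowel is 'i' add fa- … -um around the stem; stems whose last vowel is 'o' change the last vowel to 'i'.
So godan → godneka.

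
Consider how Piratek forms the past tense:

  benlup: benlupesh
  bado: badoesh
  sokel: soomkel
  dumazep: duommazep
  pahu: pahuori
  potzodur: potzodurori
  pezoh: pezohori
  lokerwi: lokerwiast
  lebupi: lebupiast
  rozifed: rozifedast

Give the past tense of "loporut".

loporutast

benlup and dumazep both end in -p yet inflect differently (benlupesh, duommazep), so the final letter is not what conditions the rule; the first letter is.
"loporut" begins with l-. The stems beginning with l- (lokerwi → lokerwiast, lebupi → lebupiast) add -ast.
The other patterns: stems beginning with b- add -esh; stems beginning with d- or s- insert -om- after the first vowel; stems beginning with p- add -ori.
So loporut → loporutast.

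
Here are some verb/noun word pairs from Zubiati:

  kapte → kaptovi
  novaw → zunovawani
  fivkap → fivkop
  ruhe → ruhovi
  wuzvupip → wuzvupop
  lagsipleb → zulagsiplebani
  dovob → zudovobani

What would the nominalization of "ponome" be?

fivkap and novaw both have last vowel 'a' yet inflect differently (fivkop, zunovawani), so the last vowel is not what conditions the rule; the final letter is.
"ponome" ends in -e. The stems ending in -e (ruhe → ruhovi, kapte → kaptovi) drop the final letter and add -ovi.
So ponome → ponomovi.

ponomovi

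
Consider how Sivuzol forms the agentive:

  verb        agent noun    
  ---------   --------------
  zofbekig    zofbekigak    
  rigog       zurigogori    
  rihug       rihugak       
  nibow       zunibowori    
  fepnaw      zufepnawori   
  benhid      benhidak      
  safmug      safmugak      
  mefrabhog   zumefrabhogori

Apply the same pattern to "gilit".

safmug and rigog both end in -g yet inflect differently (safmugak, zurigogori), so the final letter is not what conditions the rule; the last vowel is.
"gilit" has last vowel 'i'. The stems whose last vowel is 'i' (zofbekig → zofbekigak, benhid → benhidak) add -ak.
So gilit → gilitak.

gilitak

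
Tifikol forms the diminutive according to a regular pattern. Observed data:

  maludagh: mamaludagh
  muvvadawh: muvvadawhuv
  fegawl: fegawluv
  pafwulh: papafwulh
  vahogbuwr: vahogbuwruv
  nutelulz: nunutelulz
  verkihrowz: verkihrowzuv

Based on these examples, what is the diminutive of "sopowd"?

verkihrowz and nutelulz both end in -z yet inflect differently (verkihrowzuv, nunutelulz), so the final letter is not what conditions the rule; the second-to-last letter is.
"sopowd" has second-to-last letter 'w'. The stems whose second-to-last letter is 'w' (vahogbuwr → vahogbuwruv, verkihrowz → verkihrowzuv, fegawl → fegawluv) add -uv.
The other pattern: stems whose second-to-last letter is 'g' or 'l' repeat the first consonant+vowel as a prefix.
So sopowd → sopowduv.

sopowduv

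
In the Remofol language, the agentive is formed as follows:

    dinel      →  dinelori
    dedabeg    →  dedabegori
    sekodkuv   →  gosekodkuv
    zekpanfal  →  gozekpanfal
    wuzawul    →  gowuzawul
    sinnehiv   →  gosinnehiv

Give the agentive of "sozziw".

"sozziw" has last vowel 'i'. The one such stem in the data (sinnehiv → gosinnehiv) adds the prefix go-, so the same rule applies.
The other pattern: stems whose last vowel is 'e' add -ori.
So sozziw → gosozziw.

gosozziw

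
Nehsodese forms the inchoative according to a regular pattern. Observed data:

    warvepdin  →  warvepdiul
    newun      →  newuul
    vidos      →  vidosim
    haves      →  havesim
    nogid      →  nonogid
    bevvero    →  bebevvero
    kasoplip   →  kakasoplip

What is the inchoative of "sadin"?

warvepdin and nogid both have last vowel 'i' yet inflect differently (warvepdiul, nonogid), so the last vowel is not what conditions the rule; the final letter is.
"sadin" ends in -n. The stems ending in -n (warvepdin → warvepdiul, newun → newuul) drop the final letter and add -ul.
The other patterns: stems ending in -s add -im; stems ending in -d, -o or -p repeat the first consonant+vowel as a prefix.
So sadin → sadiul.

sadiul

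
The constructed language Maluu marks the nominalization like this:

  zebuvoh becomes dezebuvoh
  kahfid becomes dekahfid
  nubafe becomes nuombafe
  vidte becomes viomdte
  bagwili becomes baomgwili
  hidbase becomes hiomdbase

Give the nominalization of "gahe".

gaomhe

kahfid and bagwili both have last vowel 'i' yet inflect differently (dekahfid, baomgwili), so the last vowel is not what conditions the rule; whether the stem ends in a vowel or a consonant is.
"gahe" ends in a vowel. The stems ending in a vowel (nubafe → nuombafe, vidte → viomdte, bagwili → baomgwili) insert -om- after the first vowel.
So gahe → gaomhe.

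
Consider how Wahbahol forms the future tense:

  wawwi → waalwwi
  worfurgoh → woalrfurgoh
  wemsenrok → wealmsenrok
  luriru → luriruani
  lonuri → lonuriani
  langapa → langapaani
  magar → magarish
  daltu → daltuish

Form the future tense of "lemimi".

lemimiani

"lemimi" begins with l-. The stems beginning with l- (luriru → luriruani, lonuri → lonuriani, langapa → langapaani) add -ani.
The other patterns: stems beginning with w- insert -al- after the first vowel; stems beginning with d- or m- add -ish.
So lemimi → lemimiani.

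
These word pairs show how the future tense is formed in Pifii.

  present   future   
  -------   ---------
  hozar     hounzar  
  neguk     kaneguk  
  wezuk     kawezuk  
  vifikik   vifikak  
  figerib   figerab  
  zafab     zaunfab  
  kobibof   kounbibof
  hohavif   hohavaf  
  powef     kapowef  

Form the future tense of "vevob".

veunvob

"vevob" has last vowel 'o'. The one such stem in the data (kobibof → kounbibof) inserts -un- after the first vowel (as do hozar, zafab), so the same rule applies.
So vevob → veunvob.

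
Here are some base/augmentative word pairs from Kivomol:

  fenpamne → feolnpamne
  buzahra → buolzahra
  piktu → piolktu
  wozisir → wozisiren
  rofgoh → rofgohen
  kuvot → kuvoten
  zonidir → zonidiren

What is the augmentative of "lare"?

laolre

fenpamne and wozisir both have 3 vowels yet inflect differently (feolnpamne, wozisiren), so the number of vowels is not what conditions the rule; whether the stem ends in a vowel or a consonant is.
"lare" ends in a vowel. The stems ending in a vowel (fenpamne → feolnpamne, buzahra → buolzahra, piktu → piolktu) insert -ol- after the first vowel.
So lare → laolre.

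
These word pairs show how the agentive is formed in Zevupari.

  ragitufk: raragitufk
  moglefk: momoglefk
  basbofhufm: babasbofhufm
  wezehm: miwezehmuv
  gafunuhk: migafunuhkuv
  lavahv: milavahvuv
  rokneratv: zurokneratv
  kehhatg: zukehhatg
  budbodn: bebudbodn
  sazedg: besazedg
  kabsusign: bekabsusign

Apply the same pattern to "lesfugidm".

belesfugidm

"lesfugidm" has second-to-last letter 'd'. The stems whose second-to-last letter is 'd' (budbodn → bebudbodn, sazedg → besazedg) add the prefix be-.
The other patterns: stems whose second-to-last letter is 'f' repeat the first consonant+vowel as a prefix; stems whose second-to-last letter is 'h' add mi- … -uv around the stem; stems whose second-to-last letter is 't' add the prefix zu-.
So lesfugidm → belesfugidm.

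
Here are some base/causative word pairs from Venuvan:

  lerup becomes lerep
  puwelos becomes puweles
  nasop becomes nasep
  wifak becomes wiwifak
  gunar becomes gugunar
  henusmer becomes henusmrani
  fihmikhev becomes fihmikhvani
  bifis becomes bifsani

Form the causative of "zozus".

gunar and henusmer both end in -r yet inflect differently (gugunar, henusmrani), so the final letter is not what conditions the rule; the last vowel is.
"zozus" has last vowel 'u'. The one such stem in the data (lerup → lerep) changes the last vowel to 'e' (as do puwelos, nasop), so the same rule applies.
The other patterns: stems whose last vowel is 'a' repeat the first consonant+vowel as a prefix; stems whose last vowel is 'e' or 'i' delete the last vowel and add -ani.
So zozus → zozes.

zozes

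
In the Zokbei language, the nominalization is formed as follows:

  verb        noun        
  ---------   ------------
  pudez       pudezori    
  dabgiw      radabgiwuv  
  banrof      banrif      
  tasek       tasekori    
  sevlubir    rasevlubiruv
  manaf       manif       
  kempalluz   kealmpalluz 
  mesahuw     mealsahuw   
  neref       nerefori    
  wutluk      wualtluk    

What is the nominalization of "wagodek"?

wagodekori

wutluk and tasek both end in -k yet inflect differently (wualtluk, tasekori), so the final letter is not what conditions the rule; the last vowel is.
"wagodek" has last vowel 'e'. The stems whose last vowel is 'e' (neref → nerefori, tasek → tasekori, pudez → pudezori) add -ori.
The other patterns: stems whose last vowel is 'u' insert -al- after the first vowel; stems whose last vowel is 'i' add ra- … -uv around the stem; stems whose last vowel is 'a' or 'o' change the last vowel to 'i'.
So wagodek → wagodekori.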